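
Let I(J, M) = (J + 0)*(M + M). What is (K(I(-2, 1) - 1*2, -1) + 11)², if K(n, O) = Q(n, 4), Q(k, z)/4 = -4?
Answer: 25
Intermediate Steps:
I(J, M) = 2*J*M (I(J, M) = J*(2*M) = 2*J*M)
Q(k, z) = -16 (Q(k, z) = 4*(-4) = -16)
K(n, O) = -16
(K(I(-2, 1) - 1*2, -1) + 11)² = (-16 + 11)² = (-5)² = 25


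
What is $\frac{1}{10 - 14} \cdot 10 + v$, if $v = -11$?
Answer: $- \frac{27}{2} \approx -13.5$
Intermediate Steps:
$\frac{1}{10 - 14} \cdot 10 + v = \frac{1}{10 - 14} \cdot 10 - 11 = \frac{1}{-4} \cdot 10 - 11 = \left(- \frac{1}{4}\right) 10 - 11 = - \frac{5}{2} - 11 = - \frac{27}{2}$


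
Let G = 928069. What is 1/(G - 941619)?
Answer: -1/13550 ≈ -7.3801e-5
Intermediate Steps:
1/(G - 941619) = 1/(928069 - 941619) = 1/(-13550) = -1/13550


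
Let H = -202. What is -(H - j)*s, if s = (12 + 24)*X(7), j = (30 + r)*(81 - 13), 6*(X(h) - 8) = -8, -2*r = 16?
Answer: 407520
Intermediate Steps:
r = -8 (r = -½*16 = -8)
X(h) = 20/3 (X(h) = 8 + (⅙)*(-8) = 8 - 4/3 = 20/3)
j = 1496 (j = (30 - 8)*(81 - 13) = 22*68 = 1496)
s = 240 (s = (12 + 24)*(20/3) = 36*(20/3) = 240)
-(H - j)*s = -(-202 - 1*1496)*240 = -(-202 - 1496)*240 = -(-1698)*240 = -1*(-407520) = 407520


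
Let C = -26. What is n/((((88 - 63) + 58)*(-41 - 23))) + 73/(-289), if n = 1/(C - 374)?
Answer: -155110111/614067200 ≈ -0.25259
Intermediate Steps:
n = -1/400 (n = 1/(-26 - 374) = 1/(-400) = -1/400 ≈ -0.0025000)
n/((((88 - 63) + 58)*(-41 - 23))) + 73/(-289) = -1/((-41 - 23)*((88 - 63) + 58))/400 + 73/(-289) = -(-1/(64*(25 + 58)))/400 + 73*(-1/289) = -1/(400*(83*(-64))) - 73/289 = -1/400/(-5312) - 73/289 = -1/400*(-1/5312) - 73/289 = 1/2124800 - 73/289 = -155110111/614067200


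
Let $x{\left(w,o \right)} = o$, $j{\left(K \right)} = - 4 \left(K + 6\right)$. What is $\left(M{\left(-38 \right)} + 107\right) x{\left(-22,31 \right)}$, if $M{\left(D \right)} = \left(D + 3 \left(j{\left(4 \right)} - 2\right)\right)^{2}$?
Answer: $837093$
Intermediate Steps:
$j{\left(K \right)} = -24 - 4 K$ ($j{\left(K \right)} = - 4 \left(6 + K\right) = -24 - 4 K$)
$M{\left(D \right)} = \left(-126 + D\right)^{2}$ ($M{\left(D \right)} = \left(D + 3 \left(\left(-24 - 16\right) - 2\right)\right)^{2} = \left(D + 3 \left(-40 - 2\right)\right)^{2} = \left(D + 3 \left(-42\right)\right)^{2} = \left(D - 126\right)^{2} = \left(-126 + D\right)^{2}$)
$\left(M{\left(-38 \right)} + 107\right) x{\left(-22,31 \right)} = \left(\left(-126 - 38\right)^{2} + 107\right) 31 = \left(\left(-164\right)^{2} + 107\right) 31 = \left(26896 + 107\right) 31 = 27003 \cdot 31 = 837093$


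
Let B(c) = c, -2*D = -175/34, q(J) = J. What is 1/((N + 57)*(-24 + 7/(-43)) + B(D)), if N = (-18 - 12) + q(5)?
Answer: -2924/2253339 ≈ -0.0012976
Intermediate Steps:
N = -25 (N = (-18 - 12) + 5 = -30 + 5 = -25)
D = 175/68 (D = -(-175)/(2*34) = -1/2*(-175/34) = 175/68 ≈ 2.5735)
1/((N + 57)*(-24 + 7/(-43)) + B(D)) = 1/((-25 + 57)*(-24 + 7/(-43)) + 175/68) = 1/(32*(-24 + 7*(-1/43)) + 175/68) = 1/(32*(-24 - 7/43) + 175/68) = 1/(32*(-1039/43) + 175/68) = 1/(-33248/43 + 175/68) = 1/(-2253339/2924) = -2924/2253339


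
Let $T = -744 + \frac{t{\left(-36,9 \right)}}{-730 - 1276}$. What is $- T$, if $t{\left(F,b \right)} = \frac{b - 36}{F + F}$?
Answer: $\frac{11939715}{16048} \approx 744.0$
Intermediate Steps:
$t{\left(F,b \right)} = \frac{-36 + b}{2 F}$
$T = - \frac{11939715}{16048}$ ($T = -744 + \frac{\frac{1}{2} \frac{1}{-36} \left(-36 + 9\right)}{-730 - 1276} = -744 + \frac{\frac{1}{2} \left(- \frac{1}{36}\right) \left(-27\right)}{-2006} = -744 - \frac{3}{16048} = - \frac{11939715}{16048} \approx -744.0$)
$- T = \left(-1\right) \left(- \frac{11939715}{16048}\right) = \frac{11939715}{16048}$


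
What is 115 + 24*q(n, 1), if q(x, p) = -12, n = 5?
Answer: -173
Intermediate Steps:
115 + 24*q(n, 1) = 115 + 24*(-12) = 115 - 288 = -173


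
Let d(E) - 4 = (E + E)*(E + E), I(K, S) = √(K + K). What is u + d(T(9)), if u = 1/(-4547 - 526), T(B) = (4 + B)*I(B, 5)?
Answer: 61748555/5073 ≈ 12172.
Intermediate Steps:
I(K, S) = √2*√K (I(K, S) = √(2*K) = √2*√K)
T(B) = √2*√B*(4 + B) (T(B) = (4 + B)*(√2*√B) = √2*√B*(4 + B))
d(E) = 4 + 4*E² (d(E) = 4 + (E + E)*(E + E) = 4 + (2*E)*(2*E) = 4 + 4*E²)
u = -1/5073 (u = 1/(-5073) = -1/5073 ≈ -0.00019712)
u + d(T(9)) = -1/5073 + (4 + 4*(√2*√9*(4 + 9))²) = -1/5073 + (4 + 4*(√2*3*13)²) = -1/5073 + (4 + 4*(39*√2)²) = -1/5073 + (4 + 4*3042) = -1/5073 + (4 + 12168) = -1/5073 + 12172 = 61748555/5073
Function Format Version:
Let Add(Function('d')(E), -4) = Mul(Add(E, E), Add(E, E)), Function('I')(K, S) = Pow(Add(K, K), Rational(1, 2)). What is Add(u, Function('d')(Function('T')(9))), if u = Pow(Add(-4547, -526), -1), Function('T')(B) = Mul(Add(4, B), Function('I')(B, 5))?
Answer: Rational(61748555, 5073) ≈ 12172.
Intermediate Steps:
Function('I')(K, S) = Mul(Pow(2, Rational(1, 2)), Pow(K, Rational(1, 2))) (Function('I')(K, S) = Pow(Mul(2, K), Rational(1, 2)) = Mul(Pow(2, Rational(1, 2)), Pow(K, Rational(1, 2))))
Function('T')(B) = Mul(Pow(2, Rational(1, 2)), Pow(B, Rational(1, 2)), Add(4, B)) (Function('T')(B) = Mul(Add(4, B), Mul(Pow(2, Rational(1, 2)), Pow(B, Rational(1, 2)))) = Mul(Pow(2, Rational(1, 2)), Pow(B, Rational(1, 2)), Add(4, B)))
Function('d')(E) = Add(4, Mul(4, Pow(E, 2))) (Function('d')(E) = Add(4, Mul(Add(E, E), Add(E, E))) = Add(4, Mul(Mul(2, E), Mul(2, E))) = Add(4, Mul(4, Pow(E, 2))))
u = Rational(-1, 5073) (u = Pow(-5073, -1) = Rational(-1, 5073) ≈ -0.00019712)
Add(u, Function('d')(Function('T')(9))) = Add(Rational(-1, 5073), Add(4, Mul(4, Pow(Mul(Pow(2, Rational(1, 2)), Pow(9, Rational(1, 2)), Add(4, 9)), 2)))) = Add(Rational(-1, 5073), Add(4, Mul(4, Pow(Mul(Pow(2, Rational(1, 2)), 3, 13), 2)))) = Add(Rational(-1, 5073), Add(4, Mul(4, Pow(Mul(39, Pow(2, Rational(1, 2))), 2)))) = Add(Rational(-1, 5073), Add(4, Mul(4, 3042))) = Add(Rational(-1, 5073), Add(4, 12168)) = Add(Rational(-1, 5073), 12172) = Rational(61748555, 5073)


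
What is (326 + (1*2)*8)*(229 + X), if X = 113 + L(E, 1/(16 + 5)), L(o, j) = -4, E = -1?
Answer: 115596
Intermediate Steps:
X = 109 (X = 113 - 4 = 109)
(326 + (1*2)*8)*(229 + X) = (326 + (1*2)*8)*(229 + 109) = (326 + 2*8)*338 = (326 + 16)*338 = 342*338 = 115596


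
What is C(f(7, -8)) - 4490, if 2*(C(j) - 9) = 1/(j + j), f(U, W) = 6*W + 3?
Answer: -806581/180 ≈ -4481.0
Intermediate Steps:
f(U, W) = 3 + 6*W
C(j) = 9 + 1/(4*j) (C(j) = 9 + 1/(2*(j + j)) = 9 + 1/(2*((2*j))) = 9 + (1/(2*j))/2 = 9 + 1/(4*j))
C(f(7, -8)) - 4490 = (9 + 1/(4*(3 + 6*(-8)))) - 4490 = (9 + 1/(4*(3 - 48))) - 4490 = (9 + (1/4)/(-45)) - 4490 = (9 + (1/4)*(-1/45)) - 4490 = (9 - 1/180) - 4490 = 1619/180 - 4490 = -806581/180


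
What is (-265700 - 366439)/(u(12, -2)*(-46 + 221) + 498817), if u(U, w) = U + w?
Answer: -632139/500567 ≈ -1.2628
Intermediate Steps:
(-265700 - 366439)/(u(12, -2)*(-46 + 221) + 498817) = (-265700 - 366439)/((12 - 2)*(-46 + 221) + 498817) = -632139/(10*175 + 498817) = -632139/(1750 + 498817) = -632139/500567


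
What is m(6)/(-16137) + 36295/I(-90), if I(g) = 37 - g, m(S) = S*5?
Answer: 195229535/683133 ≈ 285.79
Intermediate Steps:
m(S) = 5*S
m(6)/(-16137) + 36295/I(-90) = (5*6)/(-16137) + 36295/(37 - 1*(-90)) = 30*(-1/16137) + 36295/(37 + 90) = -10/5379 + 36295/127 = 195229535/683133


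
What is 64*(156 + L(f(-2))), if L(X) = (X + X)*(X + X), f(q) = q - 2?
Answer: 14080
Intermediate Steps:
f(q) = -2 + q
L(X) = 4*X**2 (L(X) = (2*X)*(2*X) = 4*X**2)
64*(156 + L(f(-2))) = 64*(156 + 4*(-2 - 2)**2) = 64*(156 + 4*(-4)**2) = 64*(156 + 4*16) = 64*(156 + 64) = 64*220 = 14080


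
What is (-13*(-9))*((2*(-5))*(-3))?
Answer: 3510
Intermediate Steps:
(-13*(-9))*((2*(-5))*(-3)) = 117*(-10*(-3)) = 117*30 = 3510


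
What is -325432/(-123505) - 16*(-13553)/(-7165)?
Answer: -4890018392/176982665 ≈ -27.630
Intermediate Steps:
-325432/(-123505) - 16*(-13553)/(-7165) = -325432*(-1/123505) + 216848*(-1/7165) = 325432/123505 - 216848/7165 = -4890018392/176982665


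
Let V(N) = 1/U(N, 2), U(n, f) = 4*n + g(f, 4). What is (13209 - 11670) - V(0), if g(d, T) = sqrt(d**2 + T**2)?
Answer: 1539 - sqrt(5)/10 ≈ 1538.8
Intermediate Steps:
g(d, T) = sqrt(T**2 + d**2)
U(n, f) = sqrt(16 + f**2) + 4*n (U(n, f) = 4*n + sqrt(4**2 + f**2) = 4*n + sqrt(16 + f**2) = sqrt(16 + f**2) + 4*n)
V(N) = 1/(2*sqrt(5) + 4*N) (V(N) = 1/(sqrt(16 + 2**2) + 4*N) = 1/(sqrt(16 + 4) + 4*N) = 1/(sqrt(20) + 4*N) = 1/(2*sqrt(5) + 4*N))
(13209 - 11670) - V(0) = (13209 - 11670) - 1/(2*(sqrt(5) + 2*0)) = 1539 - 1/(2*(sqrt(5) + 0)) = 1539 - 1/(2*(sqrt(5))) = 1539 - sqrt(5)/5/2 = 1539 - sqrt(5)/10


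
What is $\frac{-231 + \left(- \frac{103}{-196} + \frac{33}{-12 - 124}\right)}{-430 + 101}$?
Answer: $\frac{1537499}{2192456} \approx 0.70127$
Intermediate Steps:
$\frac{-231 + \left(- \frac{103}{-196} + \frac{33}{-12 - 124}\right)}{-430 + 101} = \frac{-231 + \left(\left(-103\right) \left(- \frac{1}{196}\right) + \frac{33}{-136}\right)}{-329} = \left(-231 + \left(\frac{103}{196} + 33 \left(- \frac{1}{136}\right)\right)\right) \left(- \frac{1}{329}\right) = \left(-231 + \left(\frac{103}{196} - \frac{33}{136}\right)\right) \left(- \frac{1}{329}\right) = \left(-231 + \frac{1885}{6664}\right) \left(- \frac{1}{329}\right) = \left(- \frac{1537499}{6664}\right) \left(- \frac{1}{329}\right) = \frac{1537499}{2192456}$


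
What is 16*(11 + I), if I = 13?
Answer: 384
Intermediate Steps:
16*(11 + I) = 16*(11 + 13) = 16*24 = 384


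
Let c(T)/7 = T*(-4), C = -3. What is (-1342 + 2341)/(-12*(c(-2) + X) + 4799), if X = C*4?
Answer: 999/4271 ≈ 0.23390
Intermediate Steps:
c(T) = -28*T (c(T) = 7*(T*(-4)) = 7*(-4*T) = -28*T)
X = -12 (X = -3*4 = -12)
(-1342 + 2341)/(-12*(c(-2) + X) + 4799) = (-1342 + 2341)/(-12*(-28*(-2) - 12) + 4799) = 999/(-12*(56 - 12) + 4799) = 999/(-12*44 + 4799) = 999/(-528 + 4799) = 999/4271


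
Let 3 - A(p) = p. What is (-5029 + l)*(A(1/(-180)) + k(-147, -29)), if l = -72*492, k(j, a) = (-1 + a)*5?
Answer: 1070345927/180 ≈ 5.9464e+6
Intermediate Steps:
k(j, a) = -5 + 5*a
A(p) = 3 - p
l = -35424
(-5029 + l)*(A(1/(-180)) + k(-147, -29)) = (-5029 - 35424)*((3 - 1/(-180)) + (-5 + 5*(-29))) = -40453*((3 - 1*(-1/180)) + (-5 - 145)) = -40453*((3 + 1/180) - 150) = -40453*(541/180 - 150) = -40453*(-26459/180) = 1070345927/180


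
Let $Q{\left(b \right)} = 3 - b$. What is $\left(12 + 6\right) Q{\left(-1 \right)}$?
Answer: $72$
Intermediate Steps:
$\left(12 + 6\right) Q{\left(-1 \right)} = \left(12 + 6\right) \left(3 - -1\right) = 18 \left(3 + 1\right) = 18 \cdot 4 = 72$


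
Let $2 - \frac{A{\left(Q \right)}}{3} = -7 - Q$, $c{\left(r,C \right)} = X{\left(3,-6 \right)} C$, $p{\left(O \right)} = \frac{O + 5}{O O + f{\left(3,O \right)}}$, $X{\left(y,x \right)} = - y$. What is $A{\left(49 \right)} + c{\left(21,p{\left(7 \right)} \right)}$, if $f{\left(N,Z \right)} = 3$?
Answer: $\frac{2253}{13} \approx 173.31$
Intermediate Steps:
$p{\left(O \right)} = \frac{5 + O}{3 + O^{2}}$ ($p{\left(O \right)} = \frac{O + 5}{O O + 3} = \frac{5 + O}{O^{2} + 3} = \frac{5 + O}{3 + O^{2}}$)
$c{\left(r,C \right)} = - 3 C$ ($c{\left(r,C \right)} = \left(-1\right) 3 C = - 3 C$)
$A{\left(Q \right)} = 27 + 3 Q$ ($A{\left(Q \right)} = 6 - 3 \left(-7 - Q\right) = 6 + \left(21 + 3 Q\right) = 27 + 3 Q$)
$A{\left(49 \right)} + c{\left(21,p{\left(7 \right)} \right)} = \left(27 + 3 \cdot 49\right) - 3 \frac{5 + 7}{3 + 7^{2}} = \left(27 + 147\right) - 3 \frac{1}{3 + 49} \cdot 12 = 174 - 3 \cdot \frac{1}{52} \cdot 12 = 174 - \frac{9}{13} = \frac{2253}{13}$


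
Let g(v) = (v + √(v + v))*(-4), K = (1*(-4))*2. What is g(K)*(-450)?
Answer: -14400 + 7200*I ≈ -14400.0 + 7200.0*I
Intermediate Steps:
K = -8 (K = -4*2 = -8)
g(v) = -4*v - 4*√2*√v (g(v) = (v + √(2*v))*(-4) = (v + √2*√v)*(-4) = -4*v - 4*√2*√v)
g(K)*(-450) = (-4*(-8) - 4*√2*√(-8))*(-450) = (32 - 4*√2*2*I*√2)*(-450) = (32 - 16*I)*(-450) = -14400 + 7200*I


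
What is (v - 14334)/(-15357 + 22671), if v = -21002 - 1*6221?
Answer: -41557/7314 ≈ -5.6818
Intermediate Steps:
v = -27223 (v = -21002 - 6221 = -27223)
(v - 14334)/(-15357 + 22671) = (-27223 - 14334)/(-15357 + 22671) = -41557/7314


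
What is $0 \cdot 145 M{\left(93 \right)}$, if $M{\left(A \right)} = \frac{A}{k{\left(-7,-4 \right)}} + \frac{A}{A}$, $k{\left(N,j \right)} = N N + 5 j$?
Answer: $0$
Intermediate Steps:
$k{\left(N,j \right)} = N^{2} + 5 j$
$M{\left(A \right)} = 1 + \frac{A}{29}$ ($M{\left(A \right)} = \frac{A}{\left(-7\right)^{2} + 5 \left(-4\right)} + \frac{A}{A} = \frac{A}{49 - 20} + 1 = \frac{A}{29} + 1 = 1 + \frac{A}{29}$)
$0 \cdot 145 M{\left(93 \right)} = 0 \cdot 145 \left(1 + \frac{1}{29} \cdot 93\right) = 0 \left(1 + \frac{93}{29}\right) = 0 \cdot \frac{122}{29} = 0$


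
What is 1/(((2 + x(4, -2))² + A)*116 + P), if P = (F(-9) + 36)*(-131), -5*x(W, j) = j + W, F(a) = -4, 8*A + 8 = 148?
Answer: -25/46626 ≈ -0.00053618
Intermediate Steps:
A = 35/2 (A = -1 + (⅛)*148 = -1 + 37/2 = 35/2 ≈ 17.500)
x(W, j) = -W/5 - j/5 (x(W, j) = -(j + W)/5 = -(W + j)/5 = -W/5 - j/5)
P = -4192 (P = (-4 + 36)*(-131) = 32*(-131) = -4192)
1/(((2 + x(4, -2))² + A)*116 + P) = 1/(((2 + (-⅕*4 - ⅕*(-2)))² + 35/2)*116 - 4192) = 1/(((2 + (-⅘ + ⅖))² + 35/2)*116 - 4192) = 1/(((2 - ⅖)² + 35/2)*116 - 4192) = 1/(((8/5)² + 35/2)*116 - 4192) = 1/((64/25 + 35/2)*116 - 4192) = 1/((1003/50)*116 - 4192) = 1/(58174/25 - 4192) = 1/(-46626/25) = -25/46626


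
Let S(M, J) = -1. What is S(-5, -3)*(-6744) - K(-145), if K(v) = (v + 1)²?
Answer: -13992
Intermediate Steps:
K(v) = (1 + v)²
S(-5, -3)*(-6744) - K(-145) = -1*(-6744) - (1 - 145)² = 6744 - 1*(-144)² = 6744 - 1*20736 = 6744 - 20736 = -13992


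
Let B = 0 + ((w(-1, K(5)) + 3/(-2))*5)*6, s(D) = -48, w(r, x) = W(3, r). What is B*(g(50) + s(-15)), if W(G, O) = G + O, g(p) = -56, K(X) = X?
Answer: -1560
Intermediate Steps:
w(r, x) = 3 + r
B = 15 (B = 0 + (((3 - 1) + 3/(-2))*5)*6 = 0 + ((2 + 3*(-½))*5)*6 = 0 + ((2 - 3/2)*5)*6 = 0 + ((½)*5)*6 = 0 + (5/2)*6 = 0 + 15 = 15)
B*(g(50) + s(-15)) = 15*(-56 - 48) = 15*(-104) = -1560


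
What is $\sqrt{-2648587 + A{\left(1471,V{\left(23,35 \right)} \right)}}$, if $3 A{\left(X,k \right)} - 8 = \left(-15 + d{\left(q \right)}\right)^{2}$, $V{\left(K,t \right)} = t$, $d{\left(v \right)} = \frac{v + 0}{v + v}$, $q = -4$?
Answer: $\frac{i \sqrt{10594057}}{2} \approx 1627.4 i$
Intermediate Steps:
$d{\left(v \right)} = \frac{1}{2}$ ($d{\left(v \right)} = \frac{v}{2 v} = v \frac{1}{2 v} = \frac{1}{2}$)
$A{\left(X,k \right)} = \frac{291}{4}$ ($A{\left(X,k \right)} = \frac{8}{3} + \frac{\left(-15 + \frac{1}{2}\right)^{2}}{3} = \frac{8}{3} + \frac{\left(- \frac{29}{2}\right)^{2}}{3} = \frac{8}{3} + \frac{1}{3} \cdot \frac{841}{4} = \frac{8}{3} + \frac{841}{12} = \frac{291}{4}$)
$\sqrt{-2648587 + A{\left(1471,V{\left(23,35 \right)} \right)}} = \sqrt{-2648587 + \frac{291}{4}} = \sqrt{- \frac{10594057}{4}} = \frac{i \sqrt{10594057}}{2}$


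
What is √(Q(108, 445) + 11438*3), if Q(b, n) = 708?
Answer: √35022 ≈ 187.14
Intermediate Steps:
√(Q(108, 445) + 11438*3) = √(708 + 11438*3) = √(708 + 34314) = √35022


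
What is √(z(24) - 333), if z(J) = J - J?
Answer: 3*I*√37 ≈ 18.248*I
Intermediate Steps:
z(J) = 0
√(z(24) - 333) = √(0 - 333) = √(-333) = 3*I*√37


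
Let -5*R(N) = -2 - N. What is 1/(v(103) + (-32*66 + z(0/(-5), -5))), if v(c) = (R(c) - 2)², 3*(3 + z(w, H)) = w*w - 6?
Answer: -1/1756 ≈ -0.00056948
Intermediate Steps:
R(N) = ⅖ + N/5 (R(N) = -(-2 - N)/5 = ⅖ + N/5)
z(w, H) = -5 + w²/3 (z(w, H) = -3 + (w*w - 6)/3 = -3 + (w² - 6)/3 = -3 + (-6 + w²)/3 = -3 + (-2 + w²/3) = -5 + w²/3)
v(c) = (-8/5 + c/5)² (v(c) = ((⅖ + c/5) - 2)² = (-8/5 + c/5)²)
1/(v(103) + (-32*66 + z(0/(-5), -5))) = 1/((-8 + 103)²/25 + (-32*66 + (-5 + (0/(-5))²/3))) = 1/((1/25)*95² + (-2112 + (-5 + (0*(-⅕))²/3))) = 1/((1/25)*9025 + (-2112 + (-5 + (⅓)*0²))) = 1/(361 + (-2112 + (-5 + (⅓)*0))) = 1/(361 + (-2112 + (-5 + 0))) = 1/(361 + (-2112 - 5)) = 1/(361 - 2117) = 1/(-1756) = -1/1756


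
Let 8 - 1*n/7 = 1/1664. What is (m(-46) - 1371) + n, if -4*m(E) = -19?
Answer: -2180263/1664 ≈ -1310.3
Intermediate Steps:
n = 93177/1664 (n = 56 - 7/1664 = 93177/1664 ≈ 55.996)
m(E) = 19/4 (m(E) = -¼*(-19) = 19/4)
(m(-46) - 1371) + n = (19/4 - 1371) + 93177/1664 = -5465/4 + 93177/1664 = -2180263/1664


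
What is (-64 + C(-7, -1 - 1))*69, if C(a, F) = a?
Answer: -4899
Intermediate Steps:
(-64 + C(-7, -1 - 1))*69 = (-64 - 7)*69 = -71*69 = -4899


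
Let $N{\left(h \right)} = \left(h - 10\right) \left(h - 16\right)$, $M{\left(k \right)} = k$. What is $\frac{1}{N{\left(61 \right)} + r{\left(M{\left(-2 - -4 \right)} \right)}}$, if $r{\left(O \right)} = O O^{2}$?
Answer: $\frac{1}{2303} \approx 0.00043422$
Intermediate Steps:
$N{\left(h \right)} = \left(-16 + h\right) \left(-10 + h\right)$ ($N{\left(h \right)} = \left(-10 + h\right) \left(-16 + h\right) = \left(-16 + h\right) \left(-10 + h\right)$)
$r{\left(O \right)} = O^{3}$
$\frac{1}{N{\left(61 \right)} + r{\left(M{\left(-2 - -4 \right)} \right)}} = \frac{1}{\left(160 + 61^{2} - 1586\right) + \left(-2 - -4\right)^{3}} = \frac{1}{\left(160 + 3721 - 1586\right) + \left(-2 + 4\right)^{3}} = \frac{1}{2295 + 2^{3}} = \frac{1}{2295 + 8} = \frac{1}{2303}$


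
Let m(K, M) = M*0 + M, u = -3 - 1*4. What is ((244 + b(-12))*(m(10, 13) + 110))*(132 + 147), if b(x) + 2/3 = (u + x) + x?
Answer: 7286643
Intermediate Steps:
u = -7 (u = -3 - 4 = -7)
b(x) = -23/3 + 2*x (b(x) = -⅔ + ((-7 + x) + x) = -⅔ + (-7 + 2*x) = -23/3 + 2*x)
m(K, M) = M (m(K, M) = 0 + M = M)
((244 + b(-12))*(m(10, 13) + 110))*(132 + 147) = ((244 + (-23/3 + 2*(-12)))*(13 + 110))*(132 + 147) = ((244 + (-23/3 - 24))*123)*279 = ((244 - 95/3)*123)*279 = ((637/3)*123)*279 = 26117*279 = 7286643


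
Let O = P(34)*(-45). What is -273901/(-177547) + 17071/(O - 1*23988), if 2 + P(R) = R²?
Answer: 17763111281/13479013146 ≈ 1.3178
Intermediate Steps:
P(R) = -2 + R²
O = -51930 (O = (-2 + 34²)*(-45) = (-2 + 1156)*(-45) = 1154*(-45) = -51930)
-273901/(-177547) + 17071/(O - 1*23988) = -273901/(-177547) + 17071/(-51930 - 1*23988) = -273901*(-1/177547) + 17071/(-51930 - 23988) = 273901/177547 + 17071/(-75918) = 273901/177547 + 17071*(-1/75918) = 273901/177547 - 17071/75918 = 17763111281/13479013146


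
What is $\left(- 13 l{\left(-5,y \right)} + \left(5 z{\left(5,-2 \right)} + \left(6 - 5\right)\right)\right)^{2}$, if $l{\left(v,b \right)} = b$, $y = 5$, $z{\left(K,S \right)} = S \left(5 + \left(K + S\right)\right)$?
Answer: $20736$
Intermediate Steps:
$z{\left(K,S \right)} = S \left(5 + K + S\right)$
$\left(- 13 l{\left(-5,y \right)} + \left(5 z{\left(5,-2 \right)} + \left(6 - 5\right)\right)\right)^{2} = \left(\left(-13\right) 5 + \left(5 \left(- 2 \left(5 + 5 - 2\right)\right) + \left(6 - 5\right)\right)\right)^{2} = \left(-65 + \left(5 \left(\left(-2\right) 8\right) + 1\right)\right)^{2} = \left(-65 + \left(5 \left(-16\right) + 1\right)\right)^{2} = \left(-65 + \left(-80 + 1\right)\right)^{2} = \left(-65 - 79\right)^{2} = \left(-144\right)^{2} = 20736$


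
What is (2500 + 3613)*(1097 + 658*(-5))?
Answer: -13405809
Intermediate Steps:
(2500 + 3613)*(1097 + 658*(-5)) = 6113*(1097 - 3290) = 6113*(-2193) = -13405809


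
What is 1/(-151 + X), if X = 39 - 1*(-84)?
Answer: -1/28 ≈ -0.035714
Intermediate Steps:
X = 123 (X = 39 + 84 = 123)
1/(-151 + X) = 1/(-151 + 123) = 1/(-28) = -1/28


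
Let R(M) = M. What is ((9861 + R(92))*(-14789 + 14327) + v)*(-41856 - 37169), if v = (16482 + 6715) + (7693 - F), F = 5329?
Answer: 361359593125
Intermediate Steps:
v = 25561 (v = (16482 + 6715) + (7693 - 1*5329) = 23197 + (7693 - 5329) = 23197 + 2364 = 25561)
((9861 + R(92))*(-14789 + 14327) + v)*(-41856 - 37169) = ((9861 + 92)*(-14789 + 14327) + 25561)*(-41856 - 37169) = (9953*(-462) + 25561)*(-79025) = (-4598286 + 25561)*(-79025) = -4572725*(-79025) = 361359593125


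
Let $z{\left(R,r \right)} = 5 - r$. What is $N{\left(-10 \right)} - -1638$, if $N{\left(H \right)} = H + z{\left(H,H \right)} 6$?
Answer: $1718$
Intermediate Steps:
$N{\left(H \right)} = 30 - 5 H$ ($N{\left(H \right)} = H + \left(5 - H\right) 6 = H - \left(-30 + 6 H\right) = 30 - 5 H$)
$N{\left(-10 \right)} - -1638 = \left(30 - -50\right) - -1638 = \left(30 + 50\right) + 1638 = 80 + 1638 = 1718$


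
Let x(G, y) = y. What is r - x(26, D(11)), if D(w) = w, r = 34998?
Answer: 34987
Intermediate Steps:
r - x(26, D(11)) = 34998 - 1*11 = 34998 - 11 = 34987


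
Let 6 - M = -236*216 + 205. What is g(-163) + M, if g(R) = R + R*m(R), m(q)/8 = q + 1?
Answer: 261862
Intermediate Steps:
m(q) = 8 + 8*q (m(q) = 8*(q + 1) = 8*(1 + q) = 8 + 8*q)
g(R) = R + R*(8 + 8*R)
M = 50777 (M = 6 - (-236*216 + 205) = 6 - (-50976 + 205) = 6 - 1*(-50771) = 6 + 50771 = 50777)
g(-163) + M = -163*(9 + 8*(-163)) + 50777 = -163*(9 - 1304) + 50777 = -163*(-1295) + 50777 = 211085 + 50777 = 261862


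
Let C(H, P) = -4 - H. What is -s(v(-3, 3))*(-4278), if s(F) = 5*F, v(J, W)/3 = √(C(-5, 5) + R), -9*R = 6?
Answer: 21390*√3 ≈ 37049.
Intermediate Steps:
R = -⅔ (R = -⅑*6 = -⅔ ≈ -0.66667)
v(J, W) = √3 (v(J, W) = 3*√((-4 - 1*(-5)) - ⅔) = 3*√((-4 + 5) - ⅔) = 3*√(1 - ⅔) = 3*√(⅓) = 3*(√3/3) = √3)
-s(v(-3, 3))*(-4278) = -5*√3*(-4278) = -(-21390)*√3 = 21390*√3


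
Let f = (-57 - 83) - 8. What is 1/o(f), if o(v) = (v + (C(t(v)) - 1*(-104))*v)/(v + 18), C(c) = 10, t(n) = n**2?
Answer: 13/1702 ≈ 0.0076381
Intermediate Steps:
f = -148 (f = -140 - 8 = -148)
o(v) = 115*v/(18 + v) (o(v) = (v + (10 - 1*(-104))*v)/(v + 18) = (v + (10 + 104)*v)/(18 + v) = (v + 114*v)/(18 + v) = (115*v)/(18 + v) = 115*v/(18 + v))
1/o(f) = 1/(115*(-148)/(18 - 148)) = 1/(115*(-148)/(-130)) = 1/(115*(-148)*(-1/130)) = 1/(1702/13) = 13/1702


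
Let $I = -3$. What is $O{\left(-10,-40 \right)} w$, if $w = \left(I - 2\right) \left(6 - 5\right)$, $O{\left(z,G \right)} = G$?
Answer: $200$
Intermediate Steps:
$w = -5$ ($w = \left(-3 - 2\right) \left(6 - 5\right) = \left(-5\right) 1 = -5$)
$O{\left(-10,-40 \right)} w = \left(-40\right) \left(-5\right) = 200$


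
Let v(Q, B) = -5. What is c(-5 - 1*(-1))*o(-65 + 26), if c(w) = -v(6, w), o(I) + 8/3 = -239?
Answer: -3625/3 ≈ -1208.3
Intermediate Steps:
o(I) = -725/3 (o(I) = -8/3 - 239 = -725/3)
c(w) = 5 (c(w) = -1*(-5) = 5)
c(-5 - 1*(-1))*o(-65 + 26) = 5*(-725/3) = -3625/3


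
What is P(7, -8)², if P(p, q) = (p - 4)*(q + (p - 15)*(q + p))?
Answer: 0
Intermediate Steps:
P(p, q) = (-4 + p)*(q + (-15 + p)*(p + q))
P(7, -8)² = (7³ - 19*7² + 56*(-8) + 60*7 - 8*7² - 18*7*(-8))² = (343 - 19*49 - 448 + 420 - 8*49 + 1008)² = (343 - 931 - 448 + 420 - 392 + 1008)² = 0² = 0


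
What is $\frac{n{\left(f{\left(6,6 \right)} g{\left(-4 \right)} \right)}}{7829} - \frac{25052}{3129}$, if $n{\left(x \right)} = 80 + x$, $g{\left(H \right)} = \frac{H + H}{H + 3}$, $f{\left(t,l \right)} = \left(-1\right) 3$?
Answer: $- \frac{195956884}{24496941} \approx -7.9992$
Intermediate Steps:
$f{\left(t,l \right)} = -3$
$g{\left(H \right)} = \frac{2 H}{3 + H}$
$\frac{n{\left(f{\left(6,6 \right)} g{\left(-4 \right)} \right)}}{7829} - \frac{25052}{3129} = \frac{80 - 3 \cdot 2 \left(-4\right) \frac{1}{3 - 4}}{7829} - \frac{25052}{3129} = \left(80 - 3 \cdot 2 \left(-4\right) \frac{1}{-1}\right) \frac{1}{7829} - \frac{25052}{3129} = \left(80 - 3 \cdot 2 \left(-4\right) \left(-1\right)\right) \frac{1}{7829} - \frac{25052}{3129} = \left(80 - 24\right) \frac{1}{7829} - \frac{25052}{3129} = 56 \cdot \frac{1}{7829} - \frac{25052}{3129} = \frac{56}{7829} - \frac{25052}{3129} = - \frac{195956884}{24496941}$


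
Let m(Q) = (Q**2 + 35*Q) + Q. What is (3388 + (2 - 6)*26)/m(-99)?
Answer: 3284/6237 ≈ 0.52654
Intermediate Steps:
m(Q) = Q**2 + 36*Q
(3388 + (2 - 6)*26)/m(-99) = (3388 + (2 - 6)*26)/((-99*(36 - 99))) = (3388 - 4*26)/((-99*(-63))) = (3388 - 104)/6237 = 3284*(1/6237) = 3284/6237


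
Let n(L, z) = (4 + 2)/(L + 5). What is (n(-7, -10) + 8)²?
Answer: 25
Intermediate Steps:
n(L, z) = 6/(5 + L)
(n(-7, -10) + 8)² = (6/(5 - 7) + 8)² = (6/(-2) + 8)² = (6*(-½) + 8)² = (-3 + 8)² = 5² = 25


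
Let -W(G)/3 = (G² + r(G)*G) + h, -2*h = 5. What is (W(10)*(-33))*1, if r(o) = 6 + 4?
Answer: 39105/2 ≈ 19553.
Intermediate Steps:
r(o) = 10
h = -5/2 (h = -½*5 = -5/2 ≈ -2.5000)
W(G) = 15/2 - 30*G - 3*G² (W(G) = -3*((G² + 10*G) - 5/2) = -3*(-5/2 + G² + 10*G) = 15/2 - 30*G - 3*G²)
(W(10)*(-33))*1 = ((15/2 - 30*10 - 3*10²)*(-33))*1 = ((15/2 - 300 - 3*100)*(-33))*1 = ((15/2 - 300 - 300)*(-33))*1 = -1185/2*(-33)*1 = (39105/2)*1 = 39105/2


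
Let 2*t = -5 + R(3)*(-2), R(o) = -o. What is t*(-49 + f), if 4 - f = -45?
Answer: 0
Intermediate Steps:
f = 49 (f = 4 - 1*(-45) = 4 + 45 = 49)
t = ½ (t = (-5 - 1*3*(-2))/2 = (-5 - 3*(-2))/2 = (-5 + 6)/2 = (½)*1 = ½ ≈ 0.50000)
t*(-49 + f) = (-49 + 49)/2 = (½)*0 = 0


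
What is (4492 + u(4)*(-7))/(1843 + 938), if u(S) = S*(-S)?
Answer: 4604/2781 ≈ 1.6555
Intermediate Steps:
u(S) = -S²
(4492 + u(4)*(-7))/(1843 + 938) = (4492 - 1*4²*(-7))/(1843 + 938) = (4492 - 1*16*(-7))/2781 = (4492 - 16*(-7))*(1/2781) = (4492 + 112)*(1/2781) = 4604*(1/2781) = 4604/2781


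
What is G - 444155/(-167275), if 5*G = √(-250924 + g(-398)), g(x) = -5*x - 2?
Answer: 88831/33455 + 58*I*√74/5 ≈ 2.6552 + 99.787*I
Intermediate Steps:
g(x) = -2 - 5*x
G = 58*I*√74/5 (G = √(-250924 + (-2 - 5*(-398)))/5 = √(-250924 + (-2 + 1990))/5 = √(-250924 + 1988)/5 = √(-248936)/5 = (58*I*√74)/5 = 58*I*√74/5 ≈ 99.787*I)
G - 444155/(-167275) = 58*I*√74/5 - 444155/(-167275) = 58*I*√74/5 - 444155*(-1)/167275 = 58*I*√74/5 - 1*(-88831/33455) = 58*I*√74/5 + 88831/33455 = 88831/33455 + 58*I*√74/5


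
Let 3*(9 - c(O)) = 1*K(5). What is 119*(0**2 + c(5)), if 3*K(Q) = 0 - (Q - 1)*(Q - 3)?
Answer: 10591/9 ≈ 1176.8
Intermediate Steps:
K(Q) = -(-1 + Q)*(-3 + Q)/3 (K(Q) = (0 - (Q - 1)*(Q - 3))/3 = (0 - (-1 + Q)*(-3 + Q))/3 = (-(-1 + Q)*(-3 + Q))/3 = -(-1 + Q)*(-3 + Q)/3)
c(O) = 89/9 (c(O) = 9 - (-1 - 1/3*5**2 + (4/3)*5)/3 = 9 - (-1 - 1/3*25 + 20/3)/3 = 9 - (-1 - 25/3 + 20/3)/3 = 9 - (-8)/(3*3) = 9 - 1/3*(-8/3) = 9 + 8/9 = 89/9)
119*(0**2 + c(5)) = 119*(0**2 + 89/9) = 119*(0 + 89/9) = 119*(89/9) = 10591/9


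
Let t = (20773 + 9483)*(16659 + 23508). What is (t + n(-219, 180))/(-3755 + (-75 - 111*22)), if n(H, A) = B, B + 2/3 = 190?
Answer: -65104979/336 ≈ -1.9376e+5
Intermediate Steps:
B = 568/3 (B = -2/3 + 190 = 568/3 ≈ 189.33)
n(H, A) = 568/3
t = 1215292752 (t = 30256*40167 = 1215292752)
(t + n(-219, 180))/(-3755 + (-75 - 111*22)) = (1215292752 + 568/3)/(-3755 + (-75 - 111*22)) = 3645878824/(3*(-3755 + (-75 - 2442))) = 3645878824/(3*(-3755 - 2517)) = (3645878824/3)/(-6272) = (3645878824/3)*(-1/6272) = -65104979/336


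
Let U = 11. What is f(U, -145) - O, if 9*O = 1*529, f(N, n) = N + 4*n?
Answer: -5650/9 ≈ -627.78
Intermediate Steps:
O = 529/9 (O = (1*529)/9 = (⅑)*529 = 529/9 ≈ 58.778)
f(U, -145) - O = (11 + 4*(-145)) - 1*529/9 = (11 - 580) - 529/9 = -569 - 529/9 = -5650/9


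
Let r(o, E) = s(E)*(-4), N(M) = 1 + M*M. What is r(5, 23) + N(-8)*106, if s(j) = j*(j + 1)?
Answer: 4682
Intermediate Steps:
s(j) = j*(1 + j)
N(M) = 1 + M²
r(o, E) = -4*E*(1 + E) (r(o, E) = (E*(1 + E))*(-4) = -4*E*(1 + E))
r(5, 23) + N(-8)*106 = -4*23*(1 + 23) + (1 + (-8)²)*106 = -4*23*24 + (1 + 64)*106 = -2208 + 65*106 = -2208 + 6890 = 4682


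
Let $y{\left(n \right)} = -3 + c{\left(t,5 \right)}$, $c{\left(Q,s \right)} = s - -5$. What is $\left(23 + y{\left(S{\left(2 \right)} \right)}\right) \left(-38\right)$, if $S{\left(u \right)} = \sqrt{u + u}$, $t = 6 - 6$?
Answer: $-1140$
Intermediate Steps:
$t = 0$ ($t = 6 - 6 = 0$)
$c{\left(Q,s \right)} = 5 + s$ ($c{\left(Q,s \right)} = s + 5 = 5 + s$)
$S{\left(u \right)} = \sqrt{2} \sqrt{u}$ ($S{\left(u \right)} = \sqrt{2 u} = \sqrt{2} \sqrt{u}$)
$y{\left(n \right)} = 7$ ($y{\left(n \right)} = -3 + \left(5 + 5\right) = -3 + 10 = 7$)
$\left(23 + y{\left(S{\left(2 \right)} \right)}\right) \left(-38\right) = \left(23 + 7\right) \left(-38\right) = 30 \left(-38\right) = -1140$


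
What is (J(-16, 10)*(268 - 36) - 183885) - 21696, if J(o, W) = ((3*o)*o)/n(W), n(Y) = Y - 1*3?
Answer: -1260891/7 ≈ -1.8013e+5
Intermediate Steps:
n(Y) = -3 + Y (n(Y) = Y - 3 = -3 + Y)
J(o, W) = 3*o**2/(-3 + W) (J(o, W) = ((3*o)*o)/(-3 + W) = (3*o**2)/(-3 + W) = 3*o**2/(-3 + W))
(J(-16, 10)*(268 - 36) - 183885) - 21696 = ((3*(-16)**2/(-3 + 10))*(268 - 36) - 183885) - 21696 = ((3*256/7)*232 - 183885) - 21696 = ((3*256*(1/7))*232 - 183885) - 21696 = ((768/7)*232 - 183885) - 21696 = (178176/7 - 183885) - 21696 = -1109019/7 - 21696 = -1260891/7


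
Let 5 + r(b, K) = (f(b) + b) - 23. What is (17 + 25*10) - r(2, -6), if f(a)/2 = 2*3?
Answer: 281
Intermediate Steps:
f(a) = 12 (f(a) = 2*(2*3) = 2*6 = 12)
r(b, K) = -16 + b (r(b, K) = -5 + ((12 + b) - 23) = -5 + (-11 + b) = -16 + b)
(17 + 25*10) - r(2, -6) = (17 + 25*10) - (-16 + 2) = (17 + 250) - 1*(-14) = 267 + 14 = 281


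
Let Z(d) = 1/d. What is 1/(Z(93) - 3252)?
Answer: -93/302435 ≈ -0.00030750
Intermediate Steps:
1/(Z(93) - 3252) = 1/(1/93 - 3252) = 1/(-302435/93) = -93/302435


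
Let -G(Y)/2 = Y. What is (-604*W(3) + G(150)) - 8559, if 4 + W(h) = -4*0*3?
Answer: -6443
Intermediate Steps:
W(h) = -4 (W(h) = -4 - 4*0*3 = -4 + 0*3 = -4 + 0 = -4)
G(Y) = -2*Y
(-604*W(3) + G(150)) - 8559 = (-604*(-4) - 2*150) - 8559 = (2416 - 300) - 8559 = 2116 - 8559 = -6443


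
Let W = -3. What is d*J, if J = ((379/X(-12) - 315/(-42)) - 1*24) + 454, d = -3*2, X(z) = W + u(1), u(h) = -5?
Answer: -9363/4 ≈ -2340.8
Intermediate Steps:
X(z) = -8 (X(z) = -3 - 5 = -8)
d = -6
J = 3121/8 (J = ((379/(-8) - 315/(-42)) - 1*24) + 454 = ((379*(-⅛) - 315*(-1/42)) - 24) + 454 = ((-379/8 + 15/2) - 24) + 454 = (-319/8 - 24) + 454 = -511/8 + 454 = 3121/8 ≈ 390.13)
d*J = -6*3121/8 = -9363/4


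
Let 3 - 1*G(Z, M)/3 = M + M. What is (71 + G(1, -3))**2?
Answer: 9604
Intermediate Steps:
G(Z, M) = 9 - 6*M (G(Z, M) = 9 - 3*(M + M) = 9 - 6*M)
(71 + G(1, -3))**2 = (71 + (9 - 6*(-3)))**2 = (71 + (9 + 18))**2 = (71 + 27)**2 = 98**2 = 9604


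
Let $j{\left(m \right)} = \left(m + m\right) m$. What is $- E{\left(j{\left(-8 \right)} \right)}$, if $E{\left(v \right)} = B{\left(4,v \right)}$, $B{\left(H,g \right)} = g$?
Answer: $-128$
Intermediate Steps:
$j{\left(m \right)} = 2 m^{2}$ ($j{\left(m \right)} = 2 m m = 2 m^{2}$)
$E{\left(v \right)} = v$
$- E{\left(j{\left(-8 \right)} \right)} = - 2 \left(-8\right)^{2} = - 2 \cdot 64 = \left(-1\right) 128 = -128$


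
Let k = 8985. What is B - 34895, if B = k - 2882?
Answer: -28792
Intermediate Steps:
B = 6103 (B = 8985 - 2882 = 6103)
B - 34895 = 6103 - 34895 = -28792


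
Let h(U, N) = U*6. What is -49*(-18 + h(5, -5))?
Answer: -588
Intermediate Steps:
h(U, N) = 6*U
-49*(-18 + h(5, -5)) = -49*(-18 + 6*5) = -49*(-18 + 30) = -49*12 = -588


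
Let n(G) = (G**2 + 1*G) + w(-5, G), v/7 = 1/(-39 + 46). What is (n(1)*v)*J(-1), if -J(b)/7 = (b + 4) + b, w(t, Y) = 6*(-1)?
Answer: 56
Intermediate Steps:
w(t, Y) = -6
v = 1 (v = 7/(-39 + 46) = 7/7 = 7*(1/7) = 1)
J(b) = -28 - 14*b (J(b) = -7*((b + 4) + b) = -7*((4 + b) + b) = -7*(4 + 2*b) = -28 - 14*b)
n(G) = -6 + G + G**2 (n(G) = (G**2 + 1*G) - 6 = (G**2 + G) - 6 = (G + G**2) - 6 = -6 + G + G**2)
(n(1)*v)*J(-1) = ((-6 + 1 + 1**2)*1)*(-28 - 14*(-1)) = ((-6 + 1 + 1)*1)*(-28 + 14) = -4*1*(-14) = -4*(-14) = 56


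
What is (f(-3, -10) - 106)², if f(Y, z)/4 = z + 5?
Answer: 15876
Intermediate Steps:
f(Y, z) = 20 + 4*z (f(Y, z) = 4*(z + 5) = 4*(5 + z) = 20 + 4*z)
(f(-3, -10) - 106)² = ((20 + 4*(-10)) - 106)² = ((20 - 40) - 106)² = (-20 - 106)² = (-126)² = 15876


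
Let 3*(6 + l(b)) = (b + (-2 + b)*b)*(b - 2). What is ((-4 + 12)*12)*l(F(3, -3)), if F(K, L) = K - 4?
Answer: -768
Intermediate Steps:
F(K, L) = -4 + K
l(b) = -6 + (-2 + b)*(b + b*(-2 + b))/3 (l(b) = -6 + ((b + (-2 + b)*b)*(b - 2))/3 = -6 + ((b + b*(-2 + b))*(-2 + b))/3 = -6 + ((-2 + b)*(b + b*(-2 + b)))/3 = -6 + (-2 + b)*(b + b*(-2 + b))/3)
((-4 + 12)*12)*l(F(3, -3)) = ((-4 + 12)*12)*(-6 - (-4 + 3)**2 + (-4 + 3)**3/3 + 2*(-4 + 3)/3) = (8*12)*(-6 - 1*(-1)**2 + (1/3)*(-1)**3 + (2/3)*(-1)) = 96*(-6 - 1*1 + (1/3)*(-1) - 2/3) = 96*(-6 - 1 - 1/3 - 2/3) = 96*(-8) = -768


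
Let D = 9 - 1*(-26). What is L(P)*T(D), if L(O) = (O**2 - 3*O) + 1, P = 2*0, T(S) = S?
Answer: 35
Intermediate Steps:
D = 35 (D = 9 + 26 = 35)
P = 0
L(O) = 1 + O**2 - 3*O
L(P)*T(D) = (1 + 0**2 - 3*0)*35 = (1 + 0 + 0)*35 = 1*35 = 35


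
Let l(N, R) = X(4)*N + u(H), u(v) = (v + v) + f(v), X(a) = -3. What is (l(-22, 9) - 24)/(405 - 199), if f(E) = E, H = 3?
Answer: 51/206 ≈ 0.24757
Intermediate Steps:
u(v) = 3*v (u(v) = (v + v) + v = 2*v + v = 3*v)
l(N, R) = 9 - 3*N (l(N, R) = -3*N + 3*3 = -3*N + 9 = 9 - 3*N)
(l(-22, 9) - 24)/(405 - 199) = ((9 - 3*(-22)) - 24)/(405 - 199) = ((9 + 66) - 24)/206 = (75 - 24)*(1/206) = 51*(1/206) = 51/206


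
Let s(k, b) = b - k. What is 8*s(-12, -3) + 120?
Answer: 192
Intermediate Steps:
8*s(-12, -3) + 120 = 8*(-3 - 1*(-12)) + 120 = 8*(-3 + 12) + 120 = 8*9 + 120 = 72 + 120 = 192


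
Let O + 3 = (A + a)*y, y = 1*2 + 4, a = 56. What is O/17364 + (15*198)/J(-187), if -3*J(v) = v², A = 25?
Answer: -4176461/18400052 ≈ -0.22698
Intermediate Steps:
y = 6 (y = 2 + 4 = 6)
J(v) = -v²/3
O = 483 (O = -3 + (25 + 56)*6 = -3 + 81*6 = -3 + 486 = 483)
O/17364 + (15*198)/J(-187) = 483/17364 + (15*198)/((-⅓*(-187)²)) = 483*(1/17364) + 2970/((-⅓*34969)) = 161/5788 + 2970/(-34969/3) = 161/5788 + 2970*(-3/34969) = 161/5788 - 810/3179 = -4176461/18400052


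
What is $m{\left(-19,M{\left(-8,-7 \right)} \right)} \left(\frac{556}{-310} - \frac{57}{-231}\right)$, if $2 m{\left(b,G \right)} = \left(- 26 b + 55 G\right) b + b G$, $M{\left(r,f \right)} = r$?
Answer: $\frac{8067457}{11935} \approx 675.95$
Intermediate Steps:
$m{\left(b,G \right)} = \frac{G b}{2} + \frac{b \left(- 26 b + 55 G\right)}{2}$ ($m{\left(b,G \right)} = \frac{\left(- 26 b + 55 G\right) b + b G}{2} = \frac{b \left(- 26 b + 55 G\right) + G b}{2} = \frac{G b + b \left(- 26 b + 55 G\right)}{2} = \frac{G b}{2} + \frac{b \left(- 26 b + 55 G\right)}{2}$)
$m{\left(-19,M{\left(-8,-7 \right)} \right)} \left(\frac{556}{-310} - \frac{57}{-231}\right) = - 19 \left(\left(-13\right) \left(-19\right) + 28 \left(-8\right)\right) \left(\frac{556}{-310} - \frac{57}{-231}\right) = - 19 \left(247 - 224\right) \left(556 \left(- \frac{1}{310}\right) - - \frac{19}{77}\right) = \left(-19\right) 23 \left(- \frac{278}{155} + \frac{19}{77}\right) = \left(-437\right) \left(- \frac{18461}{11935}\right) = \frac{8067457}{11935}$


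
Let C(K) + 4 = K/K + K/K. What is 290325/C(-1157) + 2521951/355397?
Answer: -103175590123/710794 ≈ -1.4516e+5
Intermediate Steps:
C(K) = -2 (C(K) = -4 + (K/K + K/K) = -4 + (1 + 1) = -4 + 2 = -2)
290325/C(-1157) + 2521951/355397 = 290325/(-2) + 2521951/355397 = 290325*(-½) + 2521951*(1/355397) = -290325/2 + 2521951/355397 = -103175590123/710794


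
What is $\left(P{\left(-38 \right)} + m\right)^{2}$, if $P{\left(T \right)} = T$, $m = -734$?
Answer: $595984$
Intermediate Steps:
$\left(P{\left(-38 \right)} + m\right)^{2} = \left(-38 - 734\right)^{2} = \left(-772\right)^{2} = 595984$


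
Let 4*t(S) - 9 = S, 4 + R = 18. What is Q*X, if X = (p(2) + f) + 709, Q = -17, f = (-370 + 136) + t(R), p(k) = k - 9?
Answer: -32215/4 ≈ -8053.8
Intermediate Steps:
R = 14 (R = -4 + 18 = 14)
t(S) = 9/4 + S/4
p(k) = -9 + k
f = -913/4 (f = (-370 + 136) + (9/4 + (¼)*14) = -234 + (9/4 + 7/2) = -234 + 23/4 = -913/4 ≈ -228.25)
X = 1895/4 (X = ((-9 + 2) - 913/4) + 709 = (-7 - 913/4) + 709 = -941/4 + 709 = 1895/4 ≈ 473.75)
Q*X = -17*1895/4 = -32215/4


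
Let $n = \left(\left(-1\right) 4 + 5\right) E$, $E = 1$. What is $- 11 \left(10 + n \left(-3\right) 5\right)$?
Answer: $55$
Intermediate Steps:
$n = 1$ ($n = \left(\left(-1\right) 4 + 5\right) 1 = \left(-4 + 5\right) 1 = 1 \cdot 1 = 1$)
$- 11 \left(10 + n \left(-3\right) 5\right) = - 11 \left(10 + 1 \left(-3\right) 5\right) = - 11 \left(10 - 15\right) = \left(-11\right) \left(-5\right) = 55$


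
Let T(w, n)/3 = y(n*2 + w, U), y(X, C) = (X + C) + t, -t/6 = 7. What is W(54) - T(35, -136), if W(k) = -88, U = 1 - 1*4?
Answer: 758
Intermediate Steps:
t = -42 (t = -6*7 = -42)
U = -3 (U = 1 - 4 = -3)
y(X, C) = -42 + C + X (y(X, C) = (X + C) - 42 = (C + X) - 42 = -42 + C + X)
T(w, n) = -135 + 3*w + 6*n (T(w, n) = 3*(-42 - 3 + (n*2 + w)) = 3*(-42 - 3 + (2*n + w)) = 3*(-42 - 3 + (w + 2*n)) = 3*(-45 + w + 2*n) = -135 + 3*w + 6*n)
W(54) - T(35, -136) = -88 - (-135 + 3*35 + 6*(-136)) = -88 - (-135 + 105 - 816) = -88 - 1*(-846) = -88 + 846 = 758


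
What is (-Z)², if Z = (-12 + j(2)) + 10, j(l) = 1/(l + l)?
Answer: 49/16 ≈ 3.0625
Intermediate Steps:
j(l) = 1/(2*l)
Z = -7/4 (Z = (-12 + (½)/2) + 10 = (-12 + (½)*(½)) + 10 = (-12 + ¼) + 10 = -47/4 + 10 = -7/4 ≈ -1.7500)
(-Z)² = (-1*(-7/4))² = (7/4)² = 49/16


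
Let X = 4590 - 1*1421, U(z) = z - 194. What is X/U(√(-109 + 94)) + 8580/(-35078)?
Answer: -10944254444/660360889 - 3169*I*√15/37651 ≈ -16.573 - 0.32598*I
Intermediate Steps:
U(z) = -194 + z
X = 3169 (X = 4590 - 1421 = 3169)
X/U(√(-109 + 94)) + 8580/(-35078) = 3169/(-194 + √(-109 + 94)) + 8580/(-35078) = 3169/(-194 + √(-15)) + 8580*(-1/35078) = 3169/(-194 + I*√15) - 4290/17539 = -4290/17539 + 3169/(-194 + I*√15)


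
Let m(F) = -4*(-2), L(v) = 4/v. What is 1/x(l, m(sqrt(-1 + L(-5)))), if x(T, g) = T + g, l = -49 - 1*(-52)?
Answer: 1/11 ≈ 0.090909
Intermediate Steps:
m(F) = 8
l = 3 (l = -49 + 52 = 3)
1/x(l, m(sqrt(-1 + L(-5)))) = 1/(3 + 8) = 1/11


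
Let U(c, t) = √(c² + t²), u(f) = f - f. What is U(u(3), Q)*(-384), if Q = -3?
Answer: -1152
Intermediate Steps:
u(f) = 0
U(u(3), Q)*(-384) = √(0² + (-3)²)*(-384) = √(0 + 9)*(-384) = √9*(-384) = 3*(-384) = -1152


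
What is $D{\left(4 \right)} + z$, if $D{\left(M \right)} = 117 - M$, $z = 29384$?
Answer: $29497$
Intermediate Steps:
$D{\left(4 \right)} + z = \left(117 - 4\right) + 29384 = 113 + 29384 = 29497$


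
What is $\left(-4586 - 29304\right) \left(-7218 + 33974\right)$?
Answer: $-906760840$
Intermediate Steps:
$\left(-4586 - 29304\right) \left(-7218 + 33974\right) = \left(-33890\right) 26756 = -906760840$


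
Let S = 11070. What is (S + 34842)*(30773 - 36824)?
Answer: -277813512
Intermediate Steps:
(S + 34842)*(30773 - 36824) = (11070 + 34842)*(30773 - 36824) = 45912*(-6051) = -277813512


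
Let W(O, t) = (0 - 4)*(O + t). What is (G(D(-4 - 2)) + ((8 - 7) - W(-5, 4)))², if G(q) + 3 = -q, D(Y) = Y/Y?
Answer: 49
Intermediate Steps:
W(O, t) = -4*O - 4*t (W(O, t) = -4*(O + t) = -4*O - 4*t)
D(Y) = 1
G(q) = -3 - q
(G(D(-4 - 2)) + ((8 - 7) - W(-5, 4)))² = ((-3 - 1*1) + ((8 - 7) - (-4*(-5) - 4*4)))² = ((-3 - 1) + (1 - (20 - 16)))² = (-4 + (1 - 1*4))² = (-4 + (1 - 4))² = (-4 - 3)² = (-7)² = 49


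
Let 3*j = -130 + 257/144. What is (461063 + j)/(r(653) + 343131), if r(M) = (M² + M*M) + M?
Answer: 18105523/46993824 ≈ 0.38527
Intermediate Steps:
r(M) = M + 2*M² (r(M) = (M² + M²) + M = 2*M² + M = M + 2*M²)
j = -18463/432 (j = (-130 + 257/144)/3 = (⅓)*(-18463/144) = -18463/432 ≈ -42.738)
(461063 + j)/(r(653) + 343131) = (461063 - 18463/432)/(653*(1 + 2*653) + 343131) = 199160753/(432*(653*(1 + 1306) + 343131)) = 199160753/(432*(653*1307 + 343131)) = 199160753/(432*(853471 + 343131)) = (199160753/432)/1196602 = (199160753/432)*(1/1196602) = 18105523/46993824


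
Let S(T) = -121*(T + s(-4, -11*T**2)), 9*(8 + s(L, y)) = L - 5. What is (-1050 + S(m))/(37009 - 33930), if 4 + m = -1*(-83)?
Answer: -9520/3079 ≈ -3.0919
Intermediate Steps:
m = 79 (m = -4 - 1*(-83) = -4 + 83 = 79)
s(L, y) = -77/9 + L/9 (s(L, y) = -8 + (L - 5)/9 = -8 + (-5 + L)/9 = -8 + (-5/9 + L/9) = -77/9 + L/9)
S(T) = 1089 - 121*T (S(T) = -121*(T + (-77/9 + (1/9)*(-4))) = -121*(T + (-77/9 - 4/9)) = -121*(T - 9) = -121*(-9 + T) = 1089 - 121*T)
(-1050 + S(m))/(37009 - 33930) = (-1050 + (1089 - 121*79))/(37009 - 33930) = (-1050 + (1089 - 9559))/3079 = (-1050 - 8470)*(1/3079) = -9520*1/3079 = -9520/3079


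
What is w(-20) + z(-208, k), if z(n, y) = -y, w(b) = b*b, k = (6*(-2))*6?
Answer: 472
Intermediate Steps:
k = -72 (k = -12*6 = -72)
w(b) = b²
w(-20) + z(-208, k) = (-20)² - 1*(-72) = 400 + 72 = 472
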